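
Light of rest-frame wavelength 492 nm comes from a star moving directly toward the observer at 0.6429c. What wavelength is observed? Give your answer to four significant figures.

Relativistic Doppler for wavelength: λ_obs = λ_src · √((1−β)/(1+β)).
With β = 0.6429: factor = √(0.3571/1.6429) = 0.46622.
λ_obs = 492 × 0.46622 = 229.4 nm.

229.4 nm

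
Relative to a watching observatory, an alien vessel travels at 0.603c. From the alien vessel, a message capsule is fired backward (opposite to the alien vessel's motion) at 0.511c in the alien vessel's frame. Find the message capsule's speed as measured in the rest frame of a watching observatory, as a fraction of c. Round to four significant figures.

0.1330c

Relativistic velocity addition: u = (u' + v)/(1 + u'v/c²), with u' = −0.511c and v = 0.603c.
Numerator: −0.511 + 0.603 = 0.092. Denominator: 1 + (−0.511)(0.603) = 0.691867.
u = 0.092/0.691867 = 0.13297, so the speed is 0.1330c.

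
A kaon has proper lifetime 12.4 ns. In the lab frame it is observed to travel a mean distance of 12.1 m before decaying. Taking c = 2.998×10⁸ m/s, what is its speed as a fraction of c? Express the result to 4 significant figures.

Lab distance = (lab lifetime)·v = γτ·βc, so βγ = d/(cτ) = 12.10/(2.998×10⁸ × 1.240×10^-8) = 3.2549.
With βγ = 3.2549: γ² = 1 + (βγ)² = 11.5944, and β = (βγ)/γ = 3.2549/3.40506 = 0.9559.

0.9559c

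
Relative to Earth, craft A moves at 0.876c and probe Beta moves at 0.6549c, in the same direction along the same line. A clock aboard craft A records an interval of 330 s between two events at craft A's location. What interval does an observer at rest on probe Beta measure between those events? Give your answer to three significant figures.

386 s

Transform craft A's velocity into probe Beta's frame: (0.876 − 0.6549)/(1 − 0.876·0.6549) = 0.2211/0.4263076, so the relative speed is 0.51864c.
At |u| = 0.51864c, γ = (1 − 0.268987)^(−1/2) = 1.1696.
The clock on craft A records proper time, so probe Beta measures Δt = γΔτ = 1.1696 × 330 = 386 s.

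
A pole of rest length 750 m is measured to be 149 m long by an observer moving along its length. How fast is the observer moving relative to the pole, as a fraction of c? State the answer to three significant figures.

0.980c

Length contraction gives γ = L₀/L = 750/149 = 5.0336.
β = √(1 − 1/γ²) = √0.960532 = 0.980.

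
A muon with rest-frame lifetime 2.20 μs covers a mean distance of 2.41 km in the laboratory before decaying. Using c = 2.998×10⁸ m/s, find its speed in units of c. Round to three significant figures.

0.965c

Lab distance = (lab lifetime)·v = γτ·βc, so βγ = d/(cτ) = 2410/(2.998×10⁸ × 2.200×10^-6) = 3.654.
With βγ = 3.654: γ² = 1 + (βγ)² = 14.3517, and β = (βγ)/γ = 3.654/3.78836 = 0.965.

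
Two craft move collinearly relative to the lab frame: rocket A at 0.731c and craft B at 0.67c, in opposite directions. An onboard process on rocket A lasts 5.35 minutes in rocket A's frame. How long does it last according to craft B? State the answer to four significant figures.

15.73 minutes

The velocity of rocket A relative to craft B is (0.731 + 0.67)c / (1 + 0.731×0.67) = 0.94041c; relative speed 0.94041c.
γ for this relative speed: γ = 1/√(1 − 0.884371) = 2.9408.
Rocket A's interval is proper; time dilation gives Δt_B = γΔτ = 2.9408 × 5.35 minutes = 15.73 minutes.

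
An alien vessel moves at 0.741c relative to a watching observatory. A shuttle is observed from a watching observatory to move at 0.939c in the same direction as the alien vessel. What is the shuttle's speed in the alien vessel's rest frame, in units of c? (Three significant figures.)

0.651c

Transform to the alien vessel's frame: u' = (u − v)/(1 − uv/c²).
u' = (0.939 − 0.741)/(1 − 0.939×0.741) = 0.198/0.304201 = 0.65089.
Speed in the alien vessel's frame: 0.651c (in the same direction).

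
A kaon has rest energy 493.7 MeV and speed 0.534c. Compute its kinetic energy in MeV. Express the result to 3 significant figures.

β² = 0.285156, so γ = 1/√0.714844 = 1.18275.
Kinetic energy: K = (γ − 1)mc² = (1.18275 − 1) × 493.7 MeV = 0.18275 × 493.7 = 90.2 MeV.

90.2 MeV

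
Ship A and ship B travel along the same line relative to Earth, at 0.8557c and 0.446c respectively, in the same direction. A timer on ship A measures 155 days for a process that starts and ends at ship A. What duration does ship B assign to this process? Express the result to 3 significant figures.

207 days

The velocity of ship A relative to ship B is (0.8557 − 0.446)c / (1 − 0.8557×0.446) = 0.66256c; relative speed 0.66256c.
γ for this relative speed: γ = 1/√(1 − 0.438986) = 1.3351.
Ship A's interval is proper; time dilation gives Δt_B = γΔτ = 1.3351 × 155 days = 207 days.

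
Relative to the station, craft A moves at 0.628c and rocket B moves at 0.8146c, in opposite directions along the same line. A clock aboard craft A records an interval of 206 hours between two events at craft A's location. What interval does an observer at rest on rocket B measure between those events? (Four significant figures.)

Transform craft A's velocity into rocket B's frame: (0.628 + 0.8146)/(1 + 0.628·0.8146) = 1.4426/1.5115688, so the relative speed is 0.95437c.
γ for this relative speed: γ = 1/√(1 − 0.910822) = 3.3487.
The clock on craft A records proper time, so rocket B measures Δt = γΔτ = 3.3487 × 206 = 689.8 hours.

689.8 hours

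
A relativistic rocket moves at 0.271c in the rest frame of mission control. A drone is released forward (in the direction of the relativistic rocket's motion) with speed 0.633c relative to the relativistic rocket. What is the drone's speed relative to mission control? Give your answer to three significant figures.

In units of c, u = (u' + v)/(1 + u'v) with u' = 0.633 and v = 0.271.
Numerator: 0.633 + 0.271 = 0.904. Denominator: 1 + (0.633)(0.271) = 1.171543.
u = 0.904/1.171543 = 0.77163, so the speed is 0.772c.

0.772c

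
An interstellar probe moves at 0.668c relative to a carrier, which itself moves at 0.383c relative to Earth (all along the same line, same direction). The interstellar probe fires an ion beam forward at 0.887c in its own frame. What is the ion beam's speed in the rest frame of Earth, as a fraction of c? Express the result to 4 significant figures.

0.9894c

Apply u = (u'+v)/(1+u'v) twice. Ion beam in the carrier frame: (0.887+0.668)/(1+0.887·0.668) = 1.555/1.592516 = 0.97644c.
That velocity, transformed to the rest frame of Earth: (0.97644+0.383)/(1+0.97644·0.383) = 1.35944/1.37397652 = 0.98942c.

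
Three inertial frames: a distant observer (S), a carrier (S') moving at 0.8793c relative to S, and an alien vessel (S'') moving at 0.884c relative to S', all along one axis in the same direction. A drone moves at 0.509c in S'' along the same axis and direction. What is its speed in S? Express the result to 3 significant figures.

0.997c

First combine the drone and alien vessel (S''→S'): u₁ = (0.509 + 0.884)/(1 + 0.509×0.884) = 1.393/1.449956 = 0.96072.
Then combine with the carrier (S'→S): u = (0.96072 + 0.8793)/(1 + 0.96072×0.8793) = 1.84002/1.844761096 = 0.99743.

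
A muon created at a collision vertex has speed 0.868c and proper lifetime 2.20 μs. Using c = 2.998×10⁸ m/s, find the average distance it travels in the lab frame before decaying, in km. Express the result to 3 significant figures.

1.15 km

γ = 1/√(1 − β²) = 1/√(1 − 0.753424) = 1/√0.246576 = 1/0.496564 = 2.0138.
Lab-frame lifetime: Δt = γτ = 2.0138 × 2.20 μs = 4.4304 μs.
Distance: d = vΔt = 0.868 × 2.998×10⁸ m/s × 4.4304×10^-6 s = 1150 m = 1.15 km.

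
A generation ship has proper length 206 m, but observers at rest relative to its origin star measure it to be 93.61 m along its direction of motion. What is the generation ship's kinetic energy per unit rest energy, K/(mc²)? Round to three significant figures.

Length contraction gives γ = L₀/L = 206/93.61 = 2.20062.
Since K = (γ−1)mc², K/(mc²) = 2.20062 − 1 = 1.20.

1.20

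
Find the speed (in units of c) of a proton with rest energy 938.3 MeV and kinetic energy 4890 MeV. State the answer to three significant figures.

K = (γ−1)mc², so γ = 1 + 4890/938.3 = 6.2116.
Then v/c = √(1 − γ⁻²) = √(1 − 0.0259175) = √0.9740825 = 0.987.

0.987c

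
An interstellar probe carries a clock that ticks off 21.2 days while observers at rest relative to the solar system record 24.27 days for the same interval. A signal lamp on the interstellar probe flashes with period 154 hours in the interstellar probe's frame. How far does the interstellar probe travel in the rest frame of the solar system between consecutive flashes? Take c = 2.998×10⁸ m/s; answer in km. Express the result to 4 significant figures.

9.263×10^10 km

γ = Δt/Δτ = 24.27/21.2 = 1.14481.
β = √(1 − 1/γ²) = 0.48681. Lab-frame period = γτ = 1.14481×154 hours = 176.3 hours. Distance = βc × γτ = 0.48681 × 2.998×10⁸ m/s × 634680 s = 9.2629×10^13 m = 9.263×10^10 km.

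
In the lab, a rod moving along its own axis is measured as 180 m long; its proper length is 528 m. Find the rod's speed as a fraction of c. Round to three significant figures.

Length contraction gives γ = L₀/L = 528/180 = 2.9333.
β = √(1 − 1/γ²) = √0.883778 = 0.940.

0.940c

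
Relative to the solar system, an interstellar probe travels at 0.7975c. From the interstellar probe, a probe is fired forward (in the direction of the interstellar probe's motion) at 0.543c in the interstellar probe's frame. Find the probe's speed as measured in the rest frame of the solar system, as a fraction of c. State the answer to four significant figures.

Relativistic velocity addition: u = (u' + v)/(1 + u'v/c²), with u' = 0.543c and v = 0.7975c.
Numerator: 0.543 + 0.7975 = 1.3405. Denominator: 1 + (0.543)(0.7975) = 1.4330425.
u = 1.3405/1.4330425 = 0.93542, so the speed is 0.9354c.

0.9354c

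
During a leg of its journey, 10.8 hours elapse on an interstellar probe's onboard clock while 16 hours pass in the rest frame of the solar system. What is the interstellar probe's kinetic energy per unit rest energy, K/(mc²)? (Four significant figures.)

0.4815

From Δt = γΔτ: γ = 16/10.8 = 1.48148.
Since K = (γ−1)mc², K/(mc²) = 1.48148 − 1 = 0.4815.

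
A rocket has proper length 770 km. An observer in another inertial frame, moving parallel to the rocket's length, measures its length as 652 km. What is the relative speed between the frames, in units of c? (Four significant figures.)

Length contraction gives γ = L₀/L = 770/652 = 1.181.
β = √(1 − 1/γ²) = √0.283031 = 0.5320.

0.5320c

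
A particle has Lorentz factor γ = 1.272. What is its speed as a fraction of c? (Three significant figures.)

0.618c

β = √(1 − 1/γ²) = √(1 − 1/1.617984) = √0.381947 = 0.618.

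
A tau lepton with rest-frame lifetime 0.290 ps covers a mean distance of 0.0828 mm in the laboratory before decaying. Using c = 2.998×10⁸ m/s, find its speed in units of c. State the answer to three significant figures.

d = βγcτ ⇒ βγ = d/(cτ) = 8.280×10^-5 m / (8.6942×10^-5 m) = 0.95236.
β = (βγ)/√(1+(βγ)²) = 0.95236/√1.90699 = 0.690.

0.690c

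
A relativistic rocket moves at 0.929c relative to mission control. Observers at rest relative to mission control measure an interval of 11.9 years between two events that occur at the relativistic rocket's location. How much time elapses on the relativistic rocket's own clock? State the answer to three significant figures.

4.40 years

γ = 1/√(1 − β²) = 1/√(1 − 0.863041) = 1/√0.136959 = 1/0.37008 = 2.7021.
The moving clock records proper time: Δτ = Δt/γ = 11.9/2.7021 = 4.40 years.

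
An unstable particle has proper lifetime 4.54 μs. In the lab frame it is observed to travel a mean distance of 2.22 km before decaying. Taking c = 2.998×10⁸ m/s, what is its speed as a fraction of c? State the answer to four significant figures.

Let x = d/(cτ) = 2220 m / (2.998×10⁸ m/s × 4.540×10^-6 s) = 1.631. Since d = βγcτ, x = βγ = β/√(1−β²).
Solving: β² = x²/(1+x²) = 2.66016/3.66016 = 0.726788, so β = 0.8525.

0.8525c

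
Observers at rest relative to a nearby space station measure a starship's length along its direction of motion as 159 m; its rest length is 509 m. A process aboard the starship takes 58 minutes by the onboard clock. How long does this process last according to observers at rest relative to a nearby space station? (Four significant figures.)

185.7 minutes

γ = L₀/L = 509/159 = 3.20126.
The same γ dilates the second interval: 3.20126 × 58 minutes = 185.7 minutes.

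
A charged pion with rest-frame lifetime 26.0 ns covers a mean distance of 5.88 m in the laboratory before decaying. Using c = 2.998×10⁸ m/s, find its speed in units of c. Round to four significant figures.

0.6022c

Lab distance = (lab lifetime)·v = γτ·βc, so βγ = d/(cτ) = 5.880/(2.998×10⁸ × 2.600×10^-8) = 0.75435.
With βγ = 0.75435: γ² = 1 + (βγ)² = 1.569044, and β = (βγ)/γ = 0.75435/1.25261 = 0.6022.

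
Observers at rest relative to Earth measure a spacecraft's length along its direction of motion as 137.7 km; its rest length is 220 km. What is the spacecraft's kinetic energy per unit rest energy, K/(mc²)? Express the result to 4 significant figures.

0.5977

From L = L₀/γ: γ = 220/137.7 = 1.59768.
K/(mc²) = γ − 1 = 1.59768 − 1 = 0.5977.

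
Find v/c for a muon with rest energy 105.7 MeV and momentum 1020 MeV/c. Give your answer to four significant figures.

βγ = pc/(mc²) = 1020/105.7 = 9.65.
Since γ² = 1 + (βγ)² = 94.1225, γ = √94.1225 = 9.70168, and β = (βγ)/γ = 9.65/9.70168 = 0.9947.

0.9947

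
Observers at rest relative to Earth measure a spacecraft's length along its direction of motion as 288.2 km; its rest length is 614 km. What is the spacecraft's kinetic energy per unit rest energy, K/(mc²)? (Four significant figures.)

1.130

Length contraction gives γ = L₀/L = 614/288.2 = 2.13046.
K/(mc²) = γ − 1 = 2.13046 − 1 = 1.130.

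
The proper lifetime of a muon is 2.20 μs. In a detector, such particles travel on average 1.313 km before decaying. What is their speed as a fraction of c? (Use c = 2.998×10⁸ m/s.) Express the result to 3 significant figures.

0.894c

Let x = d/(cτ) = 1313 m / (2.998×10⁸ m/s × 2.200×10^-6 s) = 1.9907. Since d = βγcτ, x = βγ = β/√(1−β²).
Solving: β² = x²/(1+x²) = 3.96289/4.96289 = 0.798505, so β = 0.894.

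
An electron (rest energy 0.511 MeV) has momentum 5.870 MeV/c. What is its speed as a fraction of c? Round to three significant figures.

0.996c

βγ = pc/(mc²) = 5.870/0.511 = 11.487.
Since γ² = 1 + (βγ)² = 132.951, γ = √132.951 = 11.5304, and β = (βγ)/γ = 11.487/11.5304 = 0.996.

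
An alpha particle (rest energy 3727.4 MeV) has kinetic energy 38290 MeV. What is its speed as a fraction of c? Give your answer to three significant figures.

0.996c

γ = 1 + K/(mc²) = 1 + 38290/3727.4 = 11.273.
β = √(1 − 1/γ²) = √(1 − 0.00786903) = √0.99213097 = 0.996.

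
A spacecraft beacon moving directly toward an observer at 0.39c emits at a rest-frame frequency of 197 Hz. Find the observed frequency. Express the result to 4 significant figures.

297.4 Hz

Relativistic Doppler (source moving toward): f_obs = f_src · √((1+β)/(1−β)).
With β = 0.39: factor = √(1.39/0.61) = 1.5095.
f_obs = 197 × 1.5095 = 297.4 Hz.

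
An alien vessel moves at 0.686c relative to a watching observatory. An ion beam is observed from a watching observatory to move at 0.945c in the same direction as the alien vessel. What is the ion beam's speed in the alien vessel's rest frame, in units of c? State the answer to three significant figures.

Transform to the alien vessel's frame: u' = (u − v)/(1 − uv/c²).
u' = (0.945 − 0.686)/(1 − 0.945×0.686) = 0.259/0.35173 = 0.73636.
Speed in the alien vessel's frame: 0.736c (in the same direction).

0.736c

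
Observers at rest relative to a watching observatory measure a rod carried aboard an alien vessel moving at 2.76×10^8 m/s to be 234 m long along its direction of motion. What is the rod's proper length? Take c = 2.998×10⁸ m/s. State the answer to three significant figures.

β = v/c = (2.76×10^8 m/s)/(2.998×10⁸ m/s) = 0.920614.
β² = 0.8475301, so γ = 1/√0.1524699 = 2.561.
Proper length: L₀ = γ·L = 2.561 × 234 = 599 m.

599 m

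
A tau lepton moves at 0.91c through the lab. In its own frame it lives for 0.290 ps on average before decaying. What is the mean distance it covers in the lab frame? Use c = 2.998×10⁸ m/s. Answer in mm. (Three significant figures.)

γ = 1/√(1 − β²) = 1/√(1 − 0.8281) = 1/√0.1719 = 1/0.414608 = 2.4119.
Lab-frame lifetime: Δt = γτ = 2.4119 × 0.290 ps = 0.69945 ps.
Distance: d = vΔt = 0.91 × 2.998×10⁸ m/s × 6.9945×10^-13 s = 1.91×10^-4 m = 0.191 mm.

0.191 mm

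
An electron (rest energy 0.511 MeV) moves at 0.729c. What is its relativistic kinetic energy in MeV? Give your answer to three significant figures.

β² = 0.531441, so γ = 1/√0.468559 = 1.46089.
Kinetic energy: K = (γ − 1)mc² = (1.46089 − 1) × 0.511 MeV = 0.46089 × 0.511 = 0.236 MeV.

0.236 MeV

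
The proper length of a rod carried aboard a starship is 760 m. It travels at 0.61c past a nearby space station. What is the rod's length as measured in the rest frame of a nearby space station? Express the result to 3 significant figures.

602 m

γ = 1/√(1 − β²) = 1/√(1 − 0.3721) = 1/√0.6279 = 1/0.792401 = 1.262.
Length contraction: L = L₀/γ = 760/1.262 = 602 m.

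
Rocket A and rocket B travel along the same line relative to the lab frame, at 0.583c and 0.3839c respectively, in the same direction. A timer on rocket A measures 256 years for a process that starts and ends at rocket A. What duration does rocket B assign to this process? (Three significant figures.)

The velocity of rocket A relative to rocket B is (0.583 − 0.3839)c / (1 − 0.583×0.3839) = 0.25651c; relative speed 0.25651c.
γ for this relative speed: γ = 1/√(1 − 0.0657974) = 1.0346.
The clock on rocket A records proper time, so rocket B measures Δt = γΔτ = 1.0346 × 256 = 265 years.

265 years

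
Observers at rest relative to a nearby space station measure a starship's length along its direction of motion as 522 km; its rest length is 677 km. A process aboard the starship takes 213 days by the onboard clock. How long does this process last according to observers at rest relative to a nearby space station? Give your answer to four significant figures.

From L = L₀/γ: γ = 677/522 = 1.29693.
Δt = γΔτ = 1.29693 × 213 = 276.2 days.

276.2 days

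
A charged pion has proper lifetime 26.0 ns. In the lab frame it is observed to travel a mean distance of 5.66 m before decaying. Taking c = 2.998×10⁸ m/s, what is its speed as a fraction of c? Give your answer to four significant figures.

Let x = d/(cτ) = 5.660 m / (2.998×10⁸ m/s × 2.600×10^-8 s) = 0.72613. Since d = βγcτ, x = βγ = β/√(1−β²).
Solving: β² = x²/(1+x²) = 0.527265/1.527265 = 0.345235, so β = 0.5876.

0.5876c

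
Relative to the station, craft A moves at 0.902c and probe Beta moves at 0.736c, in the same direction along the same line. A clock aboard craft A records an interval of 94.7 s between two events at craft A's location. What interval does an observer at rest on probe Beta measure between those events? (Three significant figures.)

Speed of craft A in probe Beta's frame: u = (v_A − v_B)/(1 − v_A v_B/c²) = (0.902 − 0.736)/(1 − 0.902×0.736) = 0.166/0.336128 = 0.49386; |u| = 0.49386c.
γ for this relative speed: γ = 1/√(1 − 0.243898) = 1.15.
The clock on craft A records proper time, so probe Beta measures Δt = γΔτ = 1.15 × 94.7 = 109 s.

109 s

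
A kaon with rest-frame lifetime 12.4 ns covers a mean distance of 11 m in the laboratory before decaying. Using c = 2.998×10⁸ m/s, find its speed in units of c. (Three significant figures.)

d = βγcτ ⇒ βγ = d/(cτ) = 11.00 m / (3.71752 m) = 2.959.
β = (βγ)/√(1+(βγ)²) = 2.959/√9.75568 = 0.947.

0.947c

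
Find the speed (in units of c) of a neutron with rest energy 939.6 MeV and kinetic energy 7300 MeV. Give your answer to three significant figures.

0.993c

γ = 1 + K/(mc²) = 1 + 7300/939.6 = 8.7693.
β = √(1 − 1/γ²) = √(1 − 0.0130038) = √0.9869962 = 0.993.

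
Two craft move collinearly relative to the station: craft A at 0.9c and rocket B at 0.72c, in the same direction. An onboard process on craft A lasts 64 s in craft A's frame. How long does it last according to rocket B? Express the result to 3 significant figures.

74.5 s

Speed of craft A in rocket B's frame: u = (v_A − v_B)/(1 − v_A v_B/c²) = (0.9 − 0.72)/(1 − 0.9×0.72) = 0.18/0.352 = 0.51136; |u| = 0.51136c.
At |u| = 0.51136c, γ = (1 − 0.261489)^(−1/2) = 1.1636.
The clock on craft A records proper time, so rocket B measures Δt = γΔτ = 1.1636 × 64 = 74.5 s.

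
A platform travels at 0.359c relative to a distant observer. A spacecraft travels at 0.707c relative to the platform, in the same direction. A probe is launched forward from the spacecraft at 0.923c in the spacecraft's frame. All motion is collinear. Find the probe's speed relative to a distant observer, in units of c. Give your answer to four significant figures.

0.9935c

Apply u = (u'+v)/(1+u'v) twice. Probe in the platform frame: (0.923+0.707)/(1+0.923·0.707) = 1.63/1.652561 = 0.98635c.
That velocity, transformed to the rest frame of a distant observer: (0.98635+0.359)/(1+0.98635·0.359) = 1.34535/1.35409965 = 0.99354c.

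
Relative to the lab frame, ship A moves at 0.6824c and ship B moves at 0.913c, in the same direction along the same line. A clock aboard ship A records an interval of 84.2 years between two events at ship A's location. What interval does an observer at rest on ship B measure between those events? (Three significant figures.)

106 years

The velocity of ship A relative to ship B is (0.6824 − 0.913)c / (1 − 0.6824×0.913) = −0.61172c; relative speed 0.61172c.
At |u| = 0.61172c, γ = (1 − 0.374201)^(−1/2) = 1.2641.
Ship A's interval is proper; time dilation gives Δt_B = γΔτ = 1.2641 × 84.2 years = 106 years.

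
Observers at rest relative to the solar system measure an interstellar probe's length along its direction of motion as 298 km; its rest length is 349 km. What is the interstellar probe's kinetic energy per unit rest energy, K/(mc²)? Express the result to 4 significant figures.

γ = L₀/L = 349/298 = 1.17114.
K/(mc²) = γ − 1 = 1.17114 − 1 = 0.1711.

0.1711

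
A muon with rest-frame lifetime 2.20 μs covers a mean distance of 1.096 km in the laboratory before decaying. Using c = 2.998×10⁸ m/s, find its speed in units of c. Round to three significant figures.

Lab distance = (lab lifetime)·v = γτ·βc, so βγ = d/(cτ) = 1096/(2.998×10⁸ × 2.200×10^-6) = 1.6617.
With βγ = 1.6617: γ² = 1 + (βγ)² = 3.76125, and β = (βγ)/γ = 1.6617/1.93939 = 0.857.

0.857c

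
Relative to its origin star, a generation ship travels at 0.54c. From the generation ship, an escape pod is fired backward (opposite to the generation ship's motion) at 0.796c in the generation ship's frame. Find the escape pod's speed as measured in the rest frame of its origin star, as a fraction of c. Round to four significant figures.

In units of c, u = (u' + v)/(1 + u'v) with u' = −0.796 and v = 0.54.
Numerator: −0.796 + 0.54 = −0.256. Denominator: 1 + (−0.796)(0.54) = 0.57016.
u = −0.256/0.57016 = −0.449, so the speed is 0.4490c.

0.4490c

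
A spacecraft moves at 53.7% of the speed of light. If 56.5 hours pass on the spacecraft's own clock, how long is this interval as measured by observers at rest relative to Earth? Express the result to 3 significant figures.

67.0 hours

γ = 1/√(1 − β²) = 1/√(1 − 0.288369) = 1/√0.711631 = 1/0.843582 = 1.1854.
Time dilation: Δt = γ·Δτ = 1.1854 × 56.5 = 67.0 hours.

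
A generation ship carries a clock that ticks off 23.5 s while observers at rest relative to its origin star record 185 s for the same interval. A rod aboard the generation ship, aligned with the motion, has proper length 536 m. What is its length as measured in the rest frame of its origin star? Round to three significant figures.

68.1 m

γ = Δt/Δτ = 185/23.5 = 7.87234.
The rod contracts by the same γ: 536 m / 7.87234 = 68.1 m.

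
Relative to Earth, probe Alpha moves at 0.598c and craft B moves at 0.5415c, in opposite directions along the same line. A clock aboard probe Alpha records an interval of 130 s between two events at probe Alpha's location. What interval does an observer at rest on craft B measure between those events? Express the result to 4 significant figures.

Speed of probe Alpha in craft B's frame: u = (v_A + v_B)/(1 + v_A v_B/c²) = (0.598 + 0.5415)/(1 + 0.598×0.5415) = 1.1395/1.323817 = 0.86077; |u| = 0.86077c.
At |u| = 0.86077c, γ = (1 − 0.740925)^(−1/2) = 1.9647.
Probe Alpha's interval is proper; time dilation gives Δt_B = γΔτ = 1.9647 × 130 s = 255.4 s.

255.4 s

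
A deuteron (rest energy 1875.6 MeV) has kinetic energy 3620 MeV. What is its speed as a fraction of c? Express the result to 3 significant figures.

0.940c

K = (γ−1)mc², so γ = 1 + 3620/1875.6 = 2.93.
Then v/c = √(1 − γ⁻²) = √(1 − 0.116484) = √0.883516 = 0.940.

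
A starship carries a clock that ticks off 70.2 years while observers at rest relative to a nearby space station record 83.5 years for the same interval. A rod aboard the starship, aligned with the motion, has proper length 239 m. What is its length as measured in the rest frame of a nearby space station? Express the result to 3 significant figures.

201 m

γ = Δt/Δτ = 83.5/70.2 = 1.18946.
The rod contracts by the same γ: 239 m / 1.18946 = 201 m.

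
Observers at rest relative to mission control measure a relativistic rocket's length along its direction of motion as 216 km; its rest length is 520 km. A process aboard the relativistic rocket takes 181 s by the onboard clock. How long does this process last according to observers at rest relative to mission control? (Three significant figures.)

γ = L₀/L = 520/216 = 2.40741.
Δt = γΔτ = 2.40741 × 181 = 436 s.

436 s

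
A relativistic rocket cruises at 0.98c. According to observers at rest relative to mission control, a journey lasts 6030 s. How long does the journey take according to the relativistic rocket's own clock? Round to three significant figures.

1200 s

γ = 1/√(1 − β²) = 1/√(1 − 0.9604) = 1/√0.0396 = 1/0.198997 = 5.0252.
The relativistic rocket's clock runs slow as seen from mission control, so Δτ = Δt/γ = 6030/5.0252 = 1200 s.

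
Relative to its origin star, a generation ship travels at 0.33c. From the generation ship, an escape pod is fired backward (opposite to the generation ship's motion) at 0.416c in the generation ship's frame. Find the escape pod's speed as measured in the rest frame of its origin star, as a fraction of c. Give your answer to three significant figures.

0.0997c

Relativistic velocity addition: u = (u' + v)/(1 + u'v/c²), with u' = −0.416c and v = 0.33c.
Numerator: −0.416 + 0.33 = −0.086. Denominator: 1 + (−0.416)(0.33) = 0.86272.
u = −0.086/0.86272 = −0.099685, so the speed is 0.0997c.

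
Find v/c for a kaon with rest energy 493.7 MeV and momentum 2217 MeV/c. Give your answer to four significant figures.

0.9761

pc/(mc²) = 2217/493.7 = 4.4906 = βγ = β/√(1−β²).
So β² = x²/(1 + x²) with x = 4.4906: x² = 20.1655, β² = 20.1655/21.1655 = 0.952753, β = 0.9761.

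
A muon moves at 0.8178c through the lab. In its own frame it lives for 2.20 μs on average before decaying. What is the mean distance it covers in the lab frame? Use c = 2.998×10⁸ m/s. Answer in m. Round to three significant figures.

With β = 0.8178, γ = 1/√(1 − 0.8178²) = 1/√0.33120316 = 1.7376.
Lab-frame lifetime: Δt = γτ = 1.7376 × 2.20 μs = 3.8227 μs.
Distance: d = vΔt = 0.8178 × 2.998×10⁸ m/s × 3.8227×10^-6 s = 937 m.

937 m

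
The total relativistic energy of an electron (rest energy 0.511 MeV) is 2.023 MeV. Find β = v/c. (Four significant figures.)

Total energy E = γmc² gives γ = 2.023/0.511 = 3.9589.
Hence β = √(1 − 1/γ²) = √(1 − 0.0638044) = √0.9361956 = 0.9676.

0.9676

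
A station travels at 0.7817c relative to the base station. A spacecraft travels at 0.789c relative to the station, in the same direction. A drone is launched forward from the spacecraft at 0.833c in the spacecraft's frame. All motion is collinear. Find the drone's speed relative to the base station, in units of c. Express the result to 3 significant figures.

First combine the drone and spacecraft (S''→S'): u₁ = (0.833 + 0.789)/(1 + 0.833×0.789) = 1.622/1.657237 = 0.97874.
Then combine with the station (S'→S): u = (0.97874 + 0.7817)/(1 + 0.97874×0.7817) = 1.76044/1.765081058 = 0.99737.

0.997c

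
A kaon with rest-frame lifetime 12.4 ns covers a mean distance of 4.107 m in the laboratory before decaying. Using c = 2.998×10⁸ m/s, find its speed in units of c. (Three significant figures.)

0.741c

Let x = d/(cτ) = 4.107 m / (2.998×10⁸ m/s × 1.240×10^-8 s) = 1.1048. Since d = βγcτ, x = βγ = β/√(1−β²).
Solving: β² = x²/(1+x²) = 1.22058/2.22058 = 0.549667, so β = 0.741.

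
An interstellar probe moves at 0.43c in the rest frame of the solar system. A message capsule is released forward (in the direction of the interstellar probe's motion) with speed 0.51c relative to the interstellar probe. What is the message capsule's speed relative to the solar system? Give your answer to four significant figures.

0.7709c

In units of c, u = (u' + v)/(1 + u'v) with u' = 0.51 and v = 0.43.
Numerator: 0.51 + 0.43 = 0.94. Denominator: 1 + (0.51)(0.43) = 1.2193.
u = 0.94/1.2193 = 0.77093, so the speed is 0.7709c.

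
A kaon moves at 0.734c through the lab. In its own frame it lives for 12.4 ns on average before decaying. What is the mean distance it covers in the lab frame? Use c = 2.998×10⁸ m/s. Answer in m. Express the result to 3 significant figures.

4.02 m

With β = 0.734, γ = 1/√(1 − 0.734²) = 1/√0.461244 = 1.4724.
Lab-frame lifetime: Δt = γτ = 1.4724 × 12.4 ns = 18.258 ns.
Distance: d = vΔt = 0.734 × 2.998×10⁸ m/s × 1.8258×10^-8 s = 4.02 m.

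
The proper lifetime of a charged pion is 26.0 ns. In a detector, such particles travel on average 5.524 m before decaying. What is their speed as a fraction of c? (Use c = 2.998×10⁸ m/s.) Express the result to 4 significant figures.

Lab distance = (lab lifetime)·v = γτ·βc, so βγ = d/(cτ) = 5.524/(2.998×10⁸ × 2.600×10^-8) = 0.70868.
With βγ = 0.70868: γ² = 1 + (βγ)² = 1.502227, and β = (βγ)/γ = 0.70868/1.22565 = 0.5782.

0.5782c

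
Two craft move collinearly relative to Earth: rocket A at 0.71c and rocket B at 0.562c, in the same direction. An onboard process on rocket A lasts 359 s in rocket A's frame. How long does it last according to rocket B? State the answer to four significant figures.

370.4 s

Speed of rocket A in rocket B's frame: u = (v_A − v_B)/(1 − v_A v_B/c²) = (0.71 − 0.562)/(1 − 0.71×0.562) = 0.148/0.60098 = 0.24626; |u| = 0.24626c.
At |u| = 0.24626c, γ = (1 − 0.060644)^(−1/2) = 1.0318.
Rocket A's interval is proper; time dilation gives Δt_B = γΔτ = 1.0318 × 359 s = 370.4 s.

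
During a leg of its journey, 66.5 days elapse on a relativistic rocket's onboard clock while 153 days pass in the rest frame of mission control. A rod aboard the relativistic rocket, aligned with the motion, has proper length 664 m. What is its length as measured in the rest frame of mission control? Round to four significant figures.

288.6 m

γ = Δt/Δτ = 153/66.5 = 2.30075.
The rod contracts by the same γ: 664 m / 2.30075 = 288.6 m.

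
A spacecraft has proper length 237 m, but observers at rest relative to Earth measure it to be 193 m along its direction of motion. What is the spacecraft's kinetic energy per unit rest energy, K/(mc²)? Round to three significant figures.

0.228

γ = L₀/L = 237/193 = 1.22798.
K/(mc²) = γ − 1 = 1.22798 − 1 = 0.228.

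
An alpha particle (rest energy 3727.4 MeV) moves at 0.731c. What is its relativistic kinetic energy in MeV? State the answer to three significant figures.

γ = 1/√(1 − β²) = 1/√(1 − 0.534361) = 1/√0.465639 = 1.46546.
Kinetic energy: K = (γ − 1)mc² = (1.46546 − 1) × 3727.4 MeV = 0.46546 × 3727.4 = 1730 MeV.

1730 MeV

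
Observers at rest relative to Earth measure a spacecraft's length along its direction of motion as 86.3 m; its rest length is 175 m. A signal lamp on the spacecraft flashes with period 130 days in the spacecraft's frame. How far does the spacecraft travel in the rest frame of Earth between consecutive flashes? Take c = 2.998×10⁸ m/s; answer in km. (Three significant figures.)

5.94×10^12 km

γ = L₀/L = 175/86.3 = 2.02781.
β = √(1 − 1/γ²) = 0.86995. Lab-frame period = γτ = 2.02781×130 days = 263.62 days. Distance = βc × γτ = 0.86995 × 2.998×10⁸ m/s × 22776768 s = 5.9404×10^15 m = 5.94×10^12 km.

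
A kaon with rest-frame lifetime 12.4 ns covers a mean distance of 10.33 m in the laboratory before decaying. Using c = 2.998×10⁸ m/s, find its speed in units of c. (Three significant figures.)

0.941c

d = βγcτ ⇒ βγ = d/(cτ) = 10.33 m / (3.71752 m) = 2.7787.
β = (βγ)/√(1+(βγ)²) = 2.7787/√8.72117 = 0.941.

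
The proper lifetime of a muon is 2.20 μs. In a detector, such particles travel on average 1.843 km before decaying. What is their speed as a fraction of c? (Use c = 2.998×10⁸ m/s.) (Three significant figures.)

d = βγcτ ⇒ βγ = d/(cτ) = 1843 m / (659.56 m) = 2.7943.
β = (βγ)/√(1+(βγ)²) = 2.7943/√8.80811 = 0.942.

0.942c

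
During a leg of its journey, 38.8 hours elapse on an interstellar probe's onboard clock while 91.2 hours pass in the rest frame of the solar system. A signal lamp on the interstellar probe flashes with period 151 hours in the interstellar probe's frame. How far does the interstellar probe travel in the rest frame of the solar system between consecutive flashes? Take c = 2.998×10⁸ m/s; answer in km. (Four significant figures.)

The time-dilation ratio gives γ = 91.2/38.8 = 2.35052.
β = √(1 − 1/γ²) = 0.90499. Lab-frame period = γτ = 2.35052×151 hours = 354.93 hours. Distance = βc × γτ = 0.90499 × 2.998×10⁸ m/s × 1277748 s = 3.4667×10^14 m = 3.467×10^11 km.

3.467×10^11 km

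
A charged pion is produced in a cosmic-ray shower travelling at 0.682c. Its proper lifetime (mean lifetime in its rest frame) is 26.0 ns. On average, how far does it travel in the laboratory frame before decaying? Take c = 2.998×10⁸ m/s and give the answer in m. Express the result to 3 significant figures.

With β = 0.682, γ = 1/√(1 − 0.682²) = 1/√0.534876 = 1.3673.
Lab-frame lifetime: Δt = γτ = 1.3673 × 26.0 ns = 35.55 ns.
Distance: d = vΔt = 0.682 × 2.998×10⁸ m/s × 3.5550×10^-8 s = 7.27 m.

7.27 m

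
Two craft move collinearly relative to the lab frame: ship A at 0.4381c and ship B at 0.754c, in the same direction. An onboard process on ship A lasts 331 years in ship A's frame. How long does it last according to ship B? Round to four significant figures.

375.4 years

The velocity of ship A relative to ship B is (0.4381 − 0.754)c / (1 − 0.4381×0.754) = −0.47172c; relative speed 0.47172c.
γ for this relative speed: γ = 1/√(1 − 0.22252) = 1.1341.
The clock on ship A records proper time, so ship B measures Δt = γΔτ = 1.1341 × 331 = 375.4 years.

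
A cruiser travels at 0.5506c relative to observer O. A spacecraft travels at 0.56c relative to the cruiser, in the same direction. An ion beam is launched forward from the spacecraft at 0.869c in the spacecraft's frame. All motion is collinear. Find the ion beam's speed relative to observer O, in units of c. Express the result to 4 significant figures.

0.9886c

Compose velocities in two stages. Stage 1 (into S'): u₁ = (0.869+0.56)/(1+0.869×0.56) = 0.96123.
Stage 2 (into S): u = (0.96123+0.5506)/(1+0.96123×0.5506) = 0.98861, so the speed is 0.9886c.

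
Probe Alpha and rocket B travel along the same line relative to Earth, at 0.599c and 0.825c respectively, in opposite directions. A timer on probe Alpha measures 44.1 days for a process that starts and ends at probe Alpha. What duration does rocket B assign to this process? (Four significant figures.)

145.6 days

Transform probe Alpha's velocity into rocket B's frame: (0.599 + 0.825)/(1 + 0.599·0.825) = 1.424/1.494175, so the relative speed is 0.95303c.
At |u| = 0.95303c, γ = (1 − 0.908266)^(−1/2) = 3.3017.
Probe Alpha's interval is proper; time dilation gives Δt_B = γΔτ = 3.3017 × 44.1 days = 145.6 days.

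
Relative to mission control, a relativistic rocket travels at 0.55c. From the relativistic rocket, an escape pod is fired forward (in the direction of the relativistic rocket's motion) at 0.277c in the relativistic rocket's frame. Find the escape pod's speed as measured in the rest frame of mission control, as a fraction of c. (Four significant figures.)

0.7177c

In units of c, u = (u' + v)/(1 + u'v) with u' = 0.277 and v = 0.55.
Numerator: 0.277 + 0.55 = 0.827. Denominator: 1 + (0.277)(0.55) = 1.15235.
u = 0.827/1.15235 = 0.71766, so the speed is 0.7177c.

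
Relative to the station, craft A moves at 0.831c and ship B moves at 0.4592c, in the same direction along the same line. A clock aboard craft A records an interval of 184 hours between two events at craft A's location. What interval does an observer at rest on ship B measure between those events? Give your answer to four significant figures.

The velocity of craft A relative to ship B is (0.831 − 0.4592)c / (1 − 0.831×0.4592) = 0.60122c; relative speed 0.60122c.
At |u| = 0.60122c, γ = (1 − 0.361465)^(−1/2) = 1.2514.
The clock on craft A records proper time, so ship B measures Δt = γΔτ = 1.2514 × 184 = 230.3 hours.

230.3 hours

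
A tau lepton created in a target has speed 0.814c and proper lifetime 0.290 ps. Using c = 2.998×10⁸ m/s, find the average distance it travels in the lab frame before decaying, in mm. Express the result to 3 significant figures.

β² = 0.662596, so γ = 1/√0.337404 = 1.7216.
Lab-frame lifetime: Δt = γτ = 1.7216 × 0.290 ps = 0.49926 ps.
Distance: d = vΔt = 0.814 × 2.998×10⁸ m/s × 4.9926×10^-13 s = 1.22×10^-4 m = 0.122 mm.

0.122 mm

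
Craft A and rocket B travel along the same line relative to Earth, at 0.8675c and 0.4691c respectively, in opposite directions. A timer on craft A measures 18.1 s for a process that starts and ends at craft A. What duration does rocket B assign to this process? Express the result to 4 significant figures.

Transform craft A's velocity into rocket B's frame: (0.8675 + 0.4691)/(1 + 0.8675·0.4691) = 1.3366/1.40694425, so the relative speed is 0.95c.
γ for this relative speed: γ = 1/√(1 − 0.9025) = 3.2026.
The clock on craft A records proper time, so rocket B measures Δt = γΔτ = 3.2026 × 18.1 = 57.97 s.

57.97 s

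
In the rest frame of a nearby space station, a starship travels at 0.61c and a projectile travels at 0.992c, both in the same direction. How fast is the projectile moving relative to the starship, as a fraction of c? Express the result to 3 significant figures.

0.967c

Transform to the starship's frame: u' = (u − v)/(1 − uv/c²).
u' = (0.992 − 0.61)/(1 − 0.992×0.61) = 0.382/0.39488 = 0.96738.
Speed in the starship's frame: 0.967c (in the same direction).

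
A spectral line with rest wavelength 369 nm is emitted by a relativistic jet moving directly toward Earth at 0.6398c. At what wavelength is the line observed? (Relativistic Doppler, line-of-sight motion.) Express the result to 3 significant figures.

173 nm

Relativistic Doppler for wavelength: λ_obs = λ_src · √((1−β)/(1+β)).
With β = 0.6398: factor = √(0.3602/1.6398) = 0.46868.
λ_obs = 369 × 0.46868 = 173 nm.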